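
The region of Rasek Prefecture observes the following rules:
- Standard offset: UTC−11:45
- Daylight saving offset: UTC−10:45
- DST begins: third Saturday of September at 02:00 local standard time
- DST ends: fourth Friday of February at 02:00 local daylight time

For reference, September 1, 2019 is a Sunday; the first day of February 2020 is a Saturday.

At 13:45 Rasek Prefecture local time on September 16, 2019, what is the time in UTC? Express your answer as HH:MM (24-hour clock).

1 September 2019 is a Sunday, so the first Saturday is September 7 and the third is September 21.
1 February 2020 is a Saturday, so the first Friday is February 7 and the fourth is February 28.
Daylight saving runs 21 September 2019 – 28 February 2020; September 16, 2019 is outside that window, so Rasek Prefecture is on standard time at UTC−11:45.
13:45 local + 11h45m = 01:30 UTC (rolling into the next day, 17 September 2019).

01:30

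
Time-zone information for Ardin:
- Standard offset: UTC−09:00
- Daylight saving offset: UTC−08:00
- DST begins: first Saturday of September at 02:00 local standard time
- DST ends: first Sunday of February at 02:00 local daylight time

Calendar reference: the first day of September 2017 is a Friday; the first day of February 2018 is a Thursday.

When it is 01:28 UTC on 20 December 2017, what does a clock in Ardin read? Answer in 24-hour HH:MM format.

17:28

1 September 2017 is a Friday, so the first Saturday is September 2.
1 February 2018 is a Thursday, so the first Sunday is February 4.
At the standard offset (UTC−09:00), 01:28 UTC − 9h = 16:28 Ardin standard time (rolling into the previous day, 19 December 2017).
The standard-time date in Ardin, 19 December 2017, falls between 2 September 2017 and 4 February 2018, so daylight saving is in effect and Ardin is at UTC−08:00.
01:28 UTC − 8h = 17:28 local (rolling into the previous day, 19 December 2017).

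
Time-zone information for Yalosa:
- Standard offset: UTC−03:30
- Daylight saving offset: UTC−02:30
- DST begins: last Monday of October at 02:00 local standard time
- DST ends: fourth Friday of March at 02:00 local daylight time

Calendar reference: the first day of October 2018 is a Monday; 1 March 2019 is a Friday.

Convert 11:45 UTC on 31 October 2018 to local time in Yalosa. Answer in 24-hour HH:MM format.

1 October 2018 is a Monday, so Mondays fall on 1, 8, 15, 22, 29; the last is October 29.
1 March 2019 is a Friday, so the first Friday is March 1 and the fourth is March 22.
At the standard offset (UTC−03:30), 11:45 UTC − 3h30m = 08:15 Yalosa standard time.
The standard-time date in Yalosa, 31 October 2018, lies within the daylight-saving period (29 October 2018 – 22 March 2019), so Yalosa is on daylight time, UTC−02:30.
11:45 UTC − 2h30m = 09:15 local.

09:15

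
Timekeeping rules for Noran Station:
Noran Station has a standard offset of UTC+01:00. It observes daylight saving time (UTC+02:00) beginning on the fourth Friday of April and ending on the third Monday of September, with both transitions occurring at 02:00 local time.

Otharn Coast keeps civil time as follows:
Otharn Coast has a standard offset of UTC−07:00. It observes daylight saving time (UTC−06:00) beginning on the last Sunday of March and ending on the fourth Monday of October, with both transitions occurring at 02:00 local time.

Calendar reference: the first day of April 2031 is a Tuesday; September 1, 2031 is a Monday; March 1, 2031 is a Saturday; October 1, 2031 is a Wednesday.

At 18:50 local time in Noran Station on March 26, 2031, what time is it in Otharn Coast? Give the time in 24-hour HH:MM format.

1 April 2031 is a Tuesday, so the first Friday is April 4 and the fourth is April 25.
1 September 2031 is a Monday, so the first Monday is September 1 and the third is September 15.
March 26, 2031 is outside the daylight-saving period (25 April – 15 September), so Noran Station is on standard time, UTC+01:00.
18:50 Noran Station − 1h = 17:50 UTC.
1 March 2031 is a Saturday, so Sundays fall on 2, 9, 16, 23, 30; the last is March 30.
1 October 2031 is a Wednesday, so the first Monday is October 6 and the fourth is October 27.
At the standard offset (UTC−07:00), 17:50 UTC − 7h = 10:50 Otharn Coast standard time.
The standard-time date in Otharn Coast, March 26, 2031, is outside the daylight-saving period (30 March – 27 October), so Otharn Coast is on standard time, UTC−07:00.
17:50 UTC − 7h = 10:50 Otharn Coast.

10:50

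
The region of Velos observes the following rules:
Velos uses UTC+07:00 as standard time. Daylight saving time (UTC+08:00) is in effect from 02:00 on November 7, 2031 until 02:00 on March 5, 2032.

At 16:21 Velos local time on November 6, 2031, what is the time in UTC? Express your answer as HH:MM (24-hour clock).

09:21

November 6, 2031 does not fall between 7 November 2031 and 5 March 2032, so daylight saving is not in effect and Velos is at UTC+07:00.
16:21 local − 7h = 09:21 UTC.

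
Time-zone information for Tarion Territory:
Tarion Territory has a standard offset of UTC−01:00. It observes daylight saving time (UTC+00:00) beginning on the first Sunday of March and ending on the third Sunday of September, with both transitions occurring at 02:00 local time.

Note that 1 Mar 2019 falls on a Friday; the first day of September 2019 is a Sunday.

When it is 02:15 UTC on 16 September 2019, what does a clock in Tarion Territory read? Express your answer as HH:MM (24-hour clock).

01:15

1 March 2019 is a Friday, so the first Sunday is March 3.
1 September 2019 is a Sunday, so the first Sunday is September 1 and the third is September 15.
At the standard offset (UTC−01:00), 02:15 UTC − 1h = 01:15 Tarion Territory standard time.
Daylight saving runs 3 March – 15 September; the standard-time date in Tarion Territory, 16 September 2019, is outside that window, so Tarion Territory is on standard time at UTC−01:00.
02:15 UTC − 1h = 01:15 local.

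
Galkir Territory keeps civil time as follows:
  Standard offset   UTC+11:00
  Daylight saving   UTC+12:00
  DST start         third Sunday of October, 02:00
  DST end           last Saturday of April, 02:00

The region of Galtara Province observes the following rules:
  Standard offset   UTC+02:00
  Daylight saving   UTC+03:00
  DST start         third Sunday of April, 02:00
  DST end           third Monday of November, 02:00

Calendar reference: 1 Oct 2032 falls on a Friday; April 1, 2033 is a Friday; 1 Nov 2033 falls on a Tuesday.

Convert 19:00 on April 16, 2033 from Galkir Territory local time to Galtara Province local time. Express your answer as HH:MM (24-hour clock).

09:00

1 October 2032 is a Friday, so the first Sunday is October 3 and the third is October 17.
1 April 2033 is a Friday, so Saturdays fall on 2, 9, 16, 23, 30; the last is April 30.
April 16, 2033 falls between 17 October 2032 and 30 April 2033, so daylight saving is in effect and Galkir Territory is at UTC+12:00.
19:00 Galkir Territory − 12h = 07:00 UTC.
1 April 2033 is a Friday, so the first Sunday is April 3 and the third is April 17.
1 November 2033 is a Tuesday, so the first Monday is November 7 and the third is November 21.
At the standard offset (UTC+02:00), 07:00 UTC + 2h = 09:00 Galtara Province standard time.
The standard-time date in Galtara Province, April 16, 2033, does not fall between 17 April and 21 November, so daylight saving is not in effect and Galtara Province is at UTC+02:00.
07:00 UTC + 2h = 09:00 Galtara Province.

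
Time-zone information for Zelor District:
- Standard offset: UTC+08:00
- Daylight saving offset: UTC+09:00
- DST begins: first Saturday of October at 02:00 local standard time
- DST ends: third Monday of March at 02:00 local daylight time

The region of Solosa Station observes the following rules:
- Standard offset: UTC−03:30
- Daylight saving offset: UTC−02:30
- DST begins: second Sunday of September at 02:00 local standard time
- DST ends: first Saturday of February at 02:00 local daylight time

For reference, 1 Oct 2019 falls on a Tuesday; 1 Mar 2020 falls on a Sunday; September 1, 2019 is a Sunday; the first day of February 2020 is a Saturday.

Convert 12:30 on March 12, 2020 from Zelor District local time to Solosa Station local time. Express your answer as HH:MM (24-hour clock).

00:00

1 October 2019 is a Tuesday, so the first Saturday is October 5.
1 March 2020 is a Sunday, so the first Monday is March 2 and the third is March 16.
Daylight saving runs 5 October 2019 – 16 March 2020; March 12, 2020 is inside that window, so Zelor District is at UTC+09:00.
12:30 Zelor District − 9h = 03:30 UTC.
1 September 2019 is a Sunday, so the first Sunday is September 1 and the second is September 8.
1 February 2020 is a Saturday, so the first Saturday is February 1.
At the standard offset (UTC−03:30), 03:30 UTC − 3h30m = 00:00 Solosa Station standard time.
The standard-time date in Solosa Station, March 12, 2020, is outside the daylight-saving period (8 September 2019 – 1 February 2020), so Solosa Station is on standard time, UTC−03:30.
03:30 UTC − 3h30m = 00:00 Solosa Station.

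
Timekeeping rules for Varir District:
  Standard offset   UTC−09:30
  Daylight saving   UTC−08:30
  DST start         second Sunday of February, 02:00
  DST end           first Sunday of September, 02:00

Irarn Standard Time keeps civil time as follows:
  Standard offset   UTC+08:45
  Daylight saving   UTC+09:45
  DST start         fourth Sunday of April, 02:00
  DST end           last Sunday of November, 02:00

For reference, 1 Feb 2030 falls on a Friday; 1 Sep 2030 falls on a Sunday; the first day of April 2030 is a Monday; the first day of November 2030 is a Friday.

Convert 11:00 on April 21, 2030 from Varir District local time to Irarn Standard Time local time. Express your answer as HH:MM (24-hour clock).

04:15

1 February 2030 is a Friday, so the first Sunday is February 3 and the second is February 10.
1 September 2030 is a Sunday, so the first Sunday is September 1.
April 21, 2030 lies within the daylight-saving period (10 February – 1 September), so Varir District is on daylight time, UTC−08:30.
11:00 Varir District + 8h30m = 19:30 UTC.
1 April 2030 is a Monday, so the first Sunday is April 7 and the fourth is April 28.
1 November 2030 is a Friday, so Sundays fall on 3, 10, 17, 24; the last is November 24.
At the standard offset (UTC+08:45), 19:30 UTC + 8h45m = 04:15 Irarn Standard Time standard time (rolling into the next day, 22 April 2030).
The standard-time date in Irarn Standard Time, April 22, 2030, is outside the daylight-saving period (28 April – 24 November), so Irarn Standard Time is on standard time, UTC+08:45.
19:30 UTC + 8h45m = 04:15 Irarn Standard Time (rolling into the next day, 22 April 2030).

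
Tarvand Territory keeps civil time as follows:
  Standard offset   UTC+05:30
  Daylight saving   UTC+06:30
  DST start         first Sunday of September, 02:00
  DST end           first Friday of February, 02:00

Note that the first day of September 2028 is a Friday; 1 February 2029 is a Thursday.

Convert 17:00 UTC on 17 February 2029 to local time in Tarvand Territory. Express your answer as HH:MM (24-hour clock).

22:30

1 September 2028 is a Friday, so the first Sunday is September 3.
1 February 2029 is a Thursday, so the first Friday is February 2.
At the standard offset (UTC+05:30), 17:00 UTC + 5h30m = 22:30 Tarvand Territory standard time.
The standard-time date in Tarvand Territory, 17 February 2029, is outside the daylight-saving period (3 September 2028 – 2 February 2029), so Tarvand Territory is on standard time, UTC+05:30.
17:00 UTC + 5h30m = 22:30 local.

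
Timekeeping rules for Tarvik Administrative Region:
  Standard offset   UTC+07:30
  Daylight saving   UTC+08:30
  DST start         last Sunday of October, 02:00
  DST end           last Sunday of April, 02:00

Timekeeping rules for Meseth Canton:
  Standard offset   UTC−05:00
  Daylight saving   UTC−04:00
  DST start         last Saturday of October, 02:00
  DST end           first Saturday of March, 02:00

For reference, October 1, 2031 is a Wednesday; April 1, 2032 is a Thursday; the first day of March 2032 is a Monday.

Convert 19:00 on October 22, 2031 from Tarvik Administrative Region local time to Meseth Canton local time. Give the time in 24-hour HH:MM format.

1 October 2031 is a Wednesday, so Sundays fall on 5, 12, 19, 26; the last is October 26.
1 April 2032 is a Thursday, so Sundays fall on 4, 11, 18, 25; the last is April 25.
October 22, 2031 does not fall between 26 October 2031 and 25 April 2032, so daylight saving is not in effect and Tarvik Administrative Region is at UTC+07:30.
19:00 Tarvik Administrative Region − 7h30m = 11:30 UTC.
1 October 2031 is a Wednesday, so Saturdays fall on 4, 11, 18, 25; the last is October 25.
1 March 2032 is a Monday, so the first Saturday is March 6.
At the standard offset (UTC−05:00), 11:30 UTC − 5h = 06:30 Meseth Canton standard time.
The standard-time date in Meseth Canton, October 22, 2031, does not fall between 25 October 2031 and 6 March 2032, so daylight saving is not in effect and Meseth Canton is at UTC−05:00.
11:30 UTC − 5h = 06:30 Meseth Canton.

06:30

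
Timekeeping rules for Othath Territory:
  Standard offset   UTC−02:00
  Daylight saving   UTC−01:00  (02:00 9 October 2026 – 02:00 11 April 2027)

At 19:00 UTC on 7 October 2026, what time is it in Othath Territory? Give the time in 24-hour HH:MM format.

At the standard offset (UTC−02:00), 19:00 UTC − 2h = 17:00 Othath Territory standard time.
The standard-time date in Othath Territory, 7 October 2026, does not fall between 9 October 2026 and 11 April 2027, so daylight saving is not in effect and Othath Territory is at UTC−02:00.
19:00 UTC − 2h = 17:00 local.

17:00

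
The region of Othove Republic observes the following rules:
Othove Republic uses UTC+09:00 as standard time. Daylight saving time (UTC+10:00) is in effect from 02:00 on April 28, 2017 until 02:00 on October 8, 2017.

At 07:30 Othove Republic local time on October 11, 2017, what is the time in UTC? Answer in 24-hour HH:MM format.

Daylight saving runs 28 April – 8 October; October 11, 2017 is outside that window, so Othove Republic is on standard time at UTC+09:00.
07:30 local − 9h = 22:30 UTC (rolling into the previous day, 10 October 2017).

22:30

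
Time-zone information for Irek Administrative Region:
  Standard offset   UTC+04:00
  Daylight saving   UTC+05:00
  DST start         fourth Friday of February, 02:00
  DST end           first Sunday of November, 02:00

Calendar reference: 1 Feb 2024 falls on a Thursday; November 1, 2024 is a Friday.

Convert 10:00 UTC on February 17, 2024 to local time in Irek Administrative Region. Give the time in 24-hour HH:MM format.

14:00

1 February 2024 is a Thursday, so the first Friday is February 2 and the fourth is February 23.
1 November 2024 is a Friday, so the first Sunday is November 3.
At the standard offset (UTC+04:00), 10:00 UTC + 4h = 14:00 Irek Administrative Region standard time.
The standard-time date in Irek Administrative Region, February 17, 2024, is outside the daylight-saving period (23 February – 3 November), so Irek Administrative Region is on standard time, UTC+04:00.
10:00 UTC + 4h = 14:00 local.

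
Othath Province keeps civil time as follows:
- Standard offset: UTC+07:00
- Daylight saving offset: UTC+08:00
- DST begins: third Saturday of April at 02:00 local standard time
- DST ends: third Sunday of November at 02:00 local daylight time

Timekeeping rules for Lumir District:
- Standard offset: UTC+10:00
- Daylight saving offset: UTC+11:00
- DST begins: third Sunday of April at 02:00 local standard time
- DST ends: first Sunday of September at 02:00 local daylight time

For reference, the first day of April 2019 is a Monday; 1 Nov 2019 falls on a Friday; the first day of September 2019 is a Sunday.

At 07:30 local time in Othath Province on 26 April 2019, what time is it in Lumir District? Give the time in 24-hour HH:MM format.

10:30

1 April 2019 is a Monday, so the first Saturday is April 6 and the third is April 20.
1 November 2019 is a Friday, so the first Sunday is November 3 and the third is November 17.
26 April 2019 falls between 20 April and 17 November, so daylight saving is in effect and Othath Province is at UTC+08:00.
07:30 Othath Province − 8h = 23:30 UTC (rolling into the previous day, 25 April 2019).
1 April 2019 is a Monday, so the first Sunday is April 7 and the third is April 21.
1 September 2019 is a Sunday, so the first Sunday is September 1.
At the standard offset (UTC+10:00), 23:30 UTC + 10h = 09:30 Lumir District standard time (rolling into the next day, 26 April 2019).
The standard-time date in Lumir District, 26 April 2019, lies within the daylight-saving period (21 April – 1 September), so Lumir District is on daylight time, UTC+11:00.
23:30 UTC + 11h = 10:30 Lumir District (rolling into the next day, 26 April 2019).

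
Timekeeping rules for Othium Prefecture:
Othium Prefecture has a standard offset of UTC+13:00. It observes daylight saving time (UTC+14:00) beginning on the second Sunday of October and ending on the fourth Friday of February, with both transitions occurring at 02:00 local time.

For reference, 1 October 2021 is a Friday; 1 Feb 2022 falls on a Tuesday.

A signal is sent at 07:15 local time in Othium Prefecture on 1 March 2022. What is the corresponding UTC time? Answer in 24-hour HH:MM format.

18:15

1 October 2021 is a Friday, so the first Sunday is October 3 and the second is October 10.
1 February 2022 is a Tuesday, so the first Friday is February 4 and the fourth is February 25.
1 March 2022 is outside the daylight-saving period (10 October 2021 – 25 February 2022), so Othium Prefecture is on standard time, UTC+13:00.
07:15 local − 13h = 18:15 UTC (rolling into the previous day, 28 February 2022).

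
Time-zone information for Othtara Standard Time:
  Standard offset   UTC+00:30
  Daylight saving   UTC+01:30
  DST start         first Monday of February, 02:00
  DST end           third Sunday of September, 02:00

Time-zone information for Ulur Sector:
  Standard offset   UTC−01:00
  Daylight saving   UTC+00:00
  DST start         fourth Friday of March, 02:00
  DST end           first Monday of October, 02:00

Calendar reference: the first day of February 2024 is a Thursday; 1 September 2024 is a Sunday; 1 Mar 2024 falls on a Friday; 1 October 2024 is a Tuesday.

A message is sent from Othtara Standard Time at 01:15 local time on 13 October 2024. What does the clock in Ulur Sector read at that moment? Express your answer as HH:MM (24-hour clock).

1 February 2024 is a Thursday, so the first Monday is February 5.
1 September 2024 is a Sunday, so the first Sunday is September 1 and the third is September 15.
Daylight saving runs 5 February – 15 September; 13 October 2024 is outside that window, so Othtara Standard Time is on standard time at UTC+00:30.
01:15 Othtara Standard Time − 0h30m = 00:45 UTC.
1 March 2024 is a Friday, so the first Friday is March 1 and the fourth is March 22.
1 October 2024 is a Tuesday, so the first Monday is October 7.
At the standard offset (UTC−01:00), 00:45 UTC − 1h = 23:45 Ulur Sector standard time (rolling into the previous day, 12 October 2024).
The standard-time date in Ulur Sector, 12 October 2024, does not fall between 22 March and 7 October, so daylight saving is not in effect and Ulur Sector is at UTC−01:00.
00:45 UTC − 1h = 23:45 Ulur Sector (rolling into the previous day, 12 October 2024).

23:45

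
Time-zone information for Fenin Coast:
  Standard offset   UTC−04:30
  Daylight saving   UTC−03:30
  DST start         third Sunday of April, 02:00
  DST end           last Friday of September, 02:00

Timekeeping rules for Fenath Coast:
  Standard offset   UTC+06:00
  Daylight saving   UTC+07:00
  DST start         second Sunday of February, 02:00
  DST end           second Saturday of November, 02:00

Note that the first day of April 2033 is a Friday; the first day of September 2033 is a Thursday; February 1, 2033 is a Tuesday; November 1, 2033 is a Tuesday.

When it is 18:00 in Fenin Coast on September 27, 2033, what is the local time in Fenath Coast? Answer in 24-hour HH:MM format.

04:30

1 April 2033 is a Friday, so the first Sunday is April 3 and the third is April 17.
1 September 2033 is a Thursday, so Fridays fall on 2, 9, 16, 23, 30; the last is September 30.
September 27, 2033 falls between 17 April and 30 September, so daylight saving is in effect and Fenin Coast is at UTC−03:30.
18:00 Fenin Coast + 3h30m = 21:30 UTC.
1 February 2033 is a Tuesday, so the first Sunday is February 6 and the second is February 13.
1 November 2033 is a Tuesday, so the first Saturday is November 5 and the second is November 12.
At the standard offset (UTC+06:00), 21:30 UTC + 6h = 03:30 Fenath Coast standard time (rolling into the next day, 28 September 2033).
The standard-time date in Fenath Coast, September 28, 2033, falls between 13 February and 12 November, so daylight saving is in effect and Fenath Coast is at UTC+07:00.
21:30 UTC + 7h = 04:30 Fenath Coast (rolling into the next day, 28 September 2033).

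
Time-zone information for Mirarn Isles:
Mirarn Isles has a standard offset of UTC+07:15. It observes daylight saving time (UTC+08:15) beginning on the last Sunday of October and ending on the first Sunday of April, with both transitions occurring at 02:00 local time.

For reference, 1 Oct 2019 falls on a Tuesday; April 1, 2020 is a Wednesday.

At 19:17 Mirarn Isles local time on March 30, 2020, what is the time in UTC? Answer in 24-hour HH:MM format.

11:02

1 October 2019 is a Tuesday, so Sundays fall on 6, 13, 20, 27; the last is October 27.
1 April 2020 is a Wednesday, so the first Sunday is April 5.
March 30, 2020 falls between 27 October 2019 and 5 April 2020, so daylight saving is in effect and Mirarn Isles is at UTC+08:15.
19:17 local − 8h15m = 11:02 UTC.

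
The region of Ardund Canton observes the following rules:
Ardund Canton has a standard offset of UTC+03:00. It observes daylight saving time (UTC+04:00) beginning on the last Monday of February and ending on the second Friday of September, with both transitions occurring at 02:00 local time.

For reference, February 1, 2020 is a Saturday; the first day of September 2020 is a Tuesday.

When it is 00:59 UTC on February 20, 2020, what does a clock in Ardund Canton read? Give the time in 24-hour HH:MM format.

03:59

1 February 2020 is a Saturday, so Mondays fall on 3, 10, 17, 24; the last is February 24.
1 September 2020 is a Tuesday, so the first Friday is September 4 and the second is September 11.
At the standard offset (UTC+03:00), 00:59 UTC + 3h = 03:59 Ardund Canton standard time.
The standard-time date in Ardund Canton, February 20, 2020, does not fall between 24 February and 11 September, so daylight saving is not in effect and Ardund Canton is at UTC+03:00.
00:59 UTC + 3h = 03:59 local.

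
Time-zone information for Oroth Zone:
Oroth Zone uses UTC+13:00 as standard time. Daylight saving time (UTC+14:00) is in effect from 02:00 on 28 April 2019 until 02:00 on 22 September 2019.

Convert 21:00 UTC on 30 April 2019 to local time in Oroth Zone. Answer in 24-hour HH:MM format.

11:00

At the standard offset (UTC+13:00), 21:00 UTC + 13h = 10:00 Oroth Zone standard time (rolling into the next day, 1 May 2019).
The standard-time date in Oroth Zone, 1 May 2019, falls between 28 April and 22 September, so daylight saving is in effect and Oroth Zone is at UTC+14:00.
21:00 UTC + 14h = 11:00 local (rolling into the next day, 1 May 2019).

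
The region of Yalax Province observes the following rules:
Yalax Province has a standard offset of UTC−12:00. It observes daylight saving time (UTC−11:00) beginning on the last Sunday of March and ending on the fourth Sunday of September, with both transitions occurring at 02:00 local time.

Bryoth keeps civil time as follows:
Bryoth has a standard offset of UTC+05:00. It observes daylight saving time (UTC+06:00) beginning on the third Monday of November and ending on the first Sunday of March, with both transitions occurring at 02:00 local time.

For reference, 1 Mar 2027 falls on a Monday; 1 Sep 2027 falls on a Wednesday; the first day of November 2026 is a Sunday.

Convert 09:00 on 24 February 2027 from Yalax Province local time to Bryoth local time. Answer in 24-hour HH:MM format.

1 March 2027 is a Monday, so Sundays fall on 7, 14, 21, 28; the last is March 28.
1 September 2027 is a Wednesday, so the first Sunday is September 5 and the fourth is September 26.
24 February 2027 is outside the daylight-saving period (28 March – 26 September), so Yalax Province is on standard time, UTC−12:00.
09:00 Yalax Province + 12h = 21:00 UTC.
1 November 2026 is a Sunday, so the first Monday is November 2 and the third is November 16.
1 March 2027 is a Monday, so the first Sunday is March 7.
At the standard offset (UTC+05:00), 21:00 UTC + 5h = 02:00 Bryoth standard time (rolling into the next day, 25 February 2027).
Daylight saving runs 16 November 2026 – 7 March 2027; the standard-time date in Bryoth, 25 February 2027, is inside that window, so Bryoth is at UTC+06:00.
21:00 UTC + 6h = 03:00 Bryoth (rolling into the next day, 25 February 2027).

03:00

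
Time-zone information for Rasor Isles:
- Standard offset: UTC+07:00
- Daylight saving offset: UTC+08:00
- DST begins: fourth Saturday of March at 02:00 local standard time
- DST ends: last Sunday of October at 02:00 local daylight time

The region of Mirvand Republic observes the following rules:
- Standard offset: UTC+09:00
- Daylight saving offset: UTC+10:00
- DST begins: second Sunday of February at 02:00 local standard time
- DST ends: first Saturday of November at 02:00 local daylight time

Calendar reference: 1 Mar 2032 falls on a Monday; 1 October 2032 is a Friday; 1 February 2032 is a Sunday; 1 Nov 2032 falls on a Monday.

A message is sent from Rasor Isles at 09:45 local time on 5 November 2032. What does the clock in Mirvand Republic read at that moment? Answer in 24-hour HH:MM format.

1 March 2032 is a Monday, so the first Saturday is March 6 and the fourth is March 27.
1 October 2032 is a Friday, so Sundays fall on 3, 10, 17, 24, 31; the last is October 31.
5 November 2032 does not fall between 27 March and 31 October, so daylight saving is not in effect and Rasor Isles is at UTC+07:00.
09:45 Rasor Isles − 7h = 02:45 UTC.
1 February 2032 is a Sunday, so the first Sunday is February 1 and the second is February 8.
1 November 2032 is a Monday, so the first Saturday is November 6.
At the standard offset (UTC+09:00), 02:45 UTC + 9h = 11:45 Mirvand Republic standard time.
The standard-time date in Mirvand Republic, 5 November 2032, falls between 8 February and 6 November, so daylight saving is in effect and Mirvand Republic is at UTC+10:00.
02:45 UTC + 10h = 12:45 Mirvand Republic.

12:45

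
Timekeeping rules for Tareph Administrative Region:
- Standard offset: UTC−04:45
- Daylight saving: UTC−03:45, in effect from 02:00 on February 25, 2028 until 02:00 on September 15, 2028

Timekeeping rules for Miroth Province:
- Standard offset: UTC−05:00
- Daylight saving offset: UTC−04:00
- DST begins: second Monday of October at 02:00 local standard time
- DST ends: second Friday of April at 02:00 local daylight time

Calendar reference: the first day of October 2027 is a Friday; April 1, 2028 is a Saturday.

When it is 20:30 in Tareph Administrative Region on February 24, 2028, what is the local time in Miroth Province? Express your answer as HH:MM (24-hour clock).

21:15

Daylight saving runs 25 February – 15 September; February 24, 2028 is outside that window, so Tareph Administrative Region is on standard time at UTC−04:45.
20:30 Tareph Administrative Region + 4h45m = 01:15 UTC (rolling into the next day, 25 February 2028).
1 October 2027 is a Friday, so the first Monday is October 4 and the second is October 11.
1 April 2028 is a Saturday, so the first Friday is April 7 and the second is April 14.
At the standard offset (UTC−05:00), 01:15 UTC − 5h = 20:15 Miroth Province standard time (rolling into the previous day, 24 February 2028).
Daylight saving runs 11 October 2027 – 14 April 2028; the standard-time date in Miroth Province, February 24, 2028, is inside that window, so Miroth Province is at UTC−04:00.
01:15 UTC − 4h = 21:15 Miroth Province (rolling into the previous day, 24 February 2028).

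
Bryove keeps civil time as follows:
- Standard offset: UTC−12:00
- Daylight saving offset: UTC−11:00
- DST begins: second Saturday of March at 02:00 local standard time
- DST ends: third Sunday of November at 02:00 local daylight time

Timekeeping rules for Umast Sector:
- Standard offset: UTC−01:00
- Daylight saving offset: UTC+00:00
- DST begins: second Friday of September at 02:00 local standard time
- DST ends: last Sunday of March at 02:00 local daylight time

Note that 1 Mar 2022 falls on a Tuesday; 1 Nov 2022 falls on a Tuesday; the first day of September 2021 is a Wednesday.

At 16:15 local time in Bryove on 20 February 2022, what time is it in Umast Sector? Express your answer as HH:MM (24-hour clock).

1 March 2022 is a Tuesday, so the first Saturday is March 5 and the second is March 12.
1 November 2022 is a Tuesday, so the first Sunday is November 6 and the third is November 20.
20 February 2022 is outside the daylight-saving period (12 March – 20 November), so Bryove is on standard time, UTC−12:00.
16:15 Bryove + 12h = 04:15 UTC (rolling into the next day, 21 February 2022).
1 September 2021 is a Wednesday, so the first Friday is September 3 and the second is September 10.
1 March 2022 is a Tuesday, so Sundays fall on 6, 13, 20, 27; the last is March 27.
At the standard offset (UTC−01:00), 04:15 UTC − 1h = 03:15 Umast Sector standard time.
Daylight saving runs 10 September 2021 – 27 March 2022; the standard-time date in Umast Sector, 21 February 2022, is inside that window, so Umast Sector is at UTC+00:00.
04:15 UTC + 0h = 04:15 Umast Sector.

04:15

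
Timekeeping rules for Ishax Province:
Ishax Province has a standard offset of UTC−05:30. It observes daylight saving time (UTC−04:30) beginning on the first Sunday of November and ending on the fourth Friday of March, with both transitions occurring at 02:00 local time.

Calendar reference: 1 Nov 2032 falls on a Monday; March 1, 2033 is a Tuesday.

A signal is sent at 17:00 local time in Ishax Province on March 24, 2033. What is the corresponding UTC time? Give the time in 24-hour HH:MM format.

21:30

1 November 2032 is a Monday, so the first Sunday is November 7.
1 March 2033 is a Tuesday, so the first Friday is March 4 and the fourth is March 25.
March 24, 2033 falls between 7 November 2032 and 25 March 2033, so daylight saving is in effect and Ishax Province is at UTC−04:30.
17:00 local + 4h30m = 21:30 UTC.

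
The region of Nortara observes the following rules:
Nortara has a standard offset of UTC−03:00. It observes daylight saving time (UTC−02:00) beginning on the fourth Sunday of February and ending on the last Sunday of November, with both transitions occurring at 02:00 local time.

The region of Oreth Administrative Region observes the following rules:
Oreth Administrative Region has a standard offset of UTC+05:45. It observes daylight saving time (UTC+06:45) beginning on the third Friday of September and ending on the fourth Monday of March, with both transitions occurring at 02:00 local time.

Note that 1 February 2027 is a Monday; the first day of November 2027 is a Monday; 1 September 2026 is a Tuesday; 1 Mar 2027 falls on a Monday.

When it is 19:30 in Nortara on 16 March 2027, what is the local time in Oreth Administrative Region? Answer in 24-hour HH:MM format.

04:15

1 February 2027 is a Monday, so the first Sunday is February 7 and the fourth is February 28.
1 November 2027 is a Monday, so Sundays fall on 7, 14, 21, 28; the last is November 28.
16 March 2027 lies within the daylight-saving period (28 February – 28 November), so Nortara is on daylight time, UTC−02:00.
19:30 Nortara + 2h = 21:30 UTC.
1 September 2026 is a Tuesday, so the first Friday is September 4 and the third is September 18.
1 March 2027 is a Monday, so the first Monday is March 1 and the fourth is March 22.
At the standard offset (UTC+05:45), 21:30 UTC + 5h45m = 03:15 Oreth Administrative Region standard time (rolling into the next day, 17 March 2027).
The standard-time date in Oreth Administrative Region, 17 March 2027, lies within the daylight-saving period (18 September 2026 – 22 March 2027), so Oreth Administrative Region is on daylight time, UTC+06:45.
21:30 UTC + 6h45m = 04:15 Oreth Administrative Region (rolling into the next day, 17 March 2027).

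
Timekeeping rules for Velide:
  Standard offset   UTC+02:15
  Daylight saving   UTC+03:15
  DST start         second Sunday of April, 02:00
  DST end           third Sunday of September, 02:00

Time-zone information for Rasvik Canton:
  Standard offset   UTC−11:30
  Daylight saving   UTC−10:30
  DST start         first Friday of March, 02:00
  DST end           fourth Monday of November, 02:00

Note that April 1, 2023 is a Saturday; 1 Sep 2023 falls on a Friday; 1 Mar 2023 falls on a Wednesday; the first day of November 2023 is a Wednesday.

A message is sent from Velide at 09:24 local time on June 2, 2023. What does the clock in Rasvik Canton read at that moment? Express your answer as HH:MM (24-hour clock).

1 April 2023 is a Saturday, so the first Sunday is April 2 and the second is April 9.
1 September 2023 is a Friday, so the first Sunday is September 3 and the third is September 17.
Daylight saving runs 9 April – 17 September; June 2, 2023 is inside that window, so Velide is at UTC+03:15.
09:24 Velide − 3h15m = 06:09 UTC.
1 March 2023 is a Wednesday, so the first Friday is March 3.
1 November 2023 is a Wednesday, so the first Monday is November 6 and the fourth is November 27.
At the standard offset (UTC−11:30), 06:09 UTC − 11h30m = 18:39 Rasvik Canton standard time (rolling into the previous day, 1 June 2023).
The standard-time date in Rasvik Canton, June 1, 2023, falls between 3 March and 27 November, so daylight saving is in effect and Rasvik Canton is at UTC−10:30.
06:09 UTC − 10h30m = 19:39 Rasvik Canton (rolling into the previous day, 1 June 2023).

19:39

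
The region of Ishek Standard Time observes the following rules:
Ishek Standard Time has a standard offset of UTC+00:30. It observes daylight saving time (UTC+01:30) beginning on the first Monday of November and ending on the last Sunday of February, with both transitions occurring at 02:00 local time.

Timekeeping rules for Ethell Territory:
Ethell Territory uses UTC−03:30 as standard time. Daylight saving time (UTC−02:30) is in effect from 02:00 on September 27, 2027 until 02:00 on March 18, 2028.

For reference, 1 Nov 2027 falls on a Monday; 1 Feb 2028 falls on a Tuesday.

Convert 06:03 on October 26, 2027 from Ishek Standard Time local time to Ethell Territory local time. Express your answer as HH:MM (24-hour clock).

1 November 2027 is a Monday, so the first Monday is November 1.
1 February 2028 is a Tuesday, so Sundays fall on 6, 13, 20, 27; the last is February 27.
October 26, 2027 does not fall between 1 November 2027 and 27 February 2028, so daylight saving is not in effect and Ishek Standard Time is at UTC+00:30.
06:03 Ishek Standard Time − 0h30m = 05:33 UTC.
At the standard offset (UTC−03:30), 05:33 UTC − 3h30m = 02:03 Ethell Territory standard time.
Daylight saving runs 27 September 2027 – 18 March 2028; the standard-time date in Ethell Territory, October 26, 2027, is inside that window, so Ethell Territory is at UTC−02:30.
05:33 UTC − 2h30m = 03:03 Ethell Territory.

03:03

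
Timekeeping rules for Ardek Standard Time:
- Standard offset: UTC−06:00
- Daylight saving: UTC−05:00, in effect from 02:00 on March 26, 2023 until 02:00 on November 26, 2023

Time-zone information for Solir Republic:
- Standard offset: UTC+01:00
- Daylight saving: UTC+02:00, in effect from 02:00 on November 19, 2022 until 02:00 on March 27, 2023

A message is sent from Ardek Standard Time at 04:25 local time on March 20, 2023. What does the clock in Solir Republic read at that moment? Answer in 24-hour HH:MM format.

Daylight saving runs 26 March – 26 November; March 20, 2023 is outside that window, so Ardek Standard Time is on standard time at UTC−06:00.
04:25 Ardek Standard Time + 6h = 10:25 UTC.
At the standard offset (UTC+01:00), 10:25 UTC + 1h = 11:25 Solir Republic standard time.
The standard-time date in Solir Republic, March 20, 2023, lies within the daylight-saving period (19 November 2022 – 27 March 2023), so Solir Republic is on daylight time, UTC+02:00.
10:25 UTC + 2h = 12:25 Solir Republic.

12:25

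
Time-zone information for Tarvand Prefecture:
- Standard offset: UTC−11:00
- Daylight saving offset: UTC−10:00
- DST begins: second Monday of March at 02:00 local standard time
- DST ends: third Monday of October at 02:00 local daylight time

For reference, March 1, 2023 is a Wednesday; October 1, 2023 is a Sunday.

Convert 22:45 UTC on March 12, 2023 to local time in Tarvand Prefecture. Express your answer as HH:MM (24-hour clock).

1 March 2023 is a Wednesday, so the first Monday is March 6 and the second is March 13.
1 October 2023 is a Sunday, so the first Monday is October 2 and the third is October 16.
At the standard offset (UTC−11:00), 22:45 UTC − 11h = 11:45 Tarvand Prefecture standard time.
The standard-time date in Tarvand Prefecture, March 12, 2023, does not fall between 13 March and 16 October, so daylight saving is not in effect and Tarvand Prefecture is at UTC−11:00.
22:45 UTC − 11h = 11:45 local.

11:45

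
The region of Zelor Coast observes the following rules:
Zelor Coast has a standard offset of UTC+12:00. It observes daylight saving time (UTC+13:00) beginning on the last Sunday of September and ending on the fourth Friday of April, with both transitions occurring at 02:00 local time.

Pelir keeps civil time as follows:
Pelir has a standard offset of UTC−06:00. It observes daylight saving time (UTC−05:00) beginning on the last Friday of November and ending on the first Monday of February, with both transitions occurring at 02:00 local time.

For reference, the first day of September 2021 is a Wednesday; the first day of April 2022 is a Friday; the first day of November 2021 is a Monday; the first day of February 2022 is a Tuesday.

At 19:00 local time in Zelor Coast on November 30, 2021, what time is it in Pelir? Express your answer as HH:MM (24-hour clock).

01:00

1 September 2021 is a Wednesday, so Sundays fall on 5, 12, 19, 26; the last is September 26.
1 April 2022 is a Friday, so the first Friday is April 1 and the fourth is April 22.
November 30, 2021 falls between 26 September 2021 and 22 April 2022, so daylight saving is in effect and Zelor Coast is at UTC+13:00.
19:00 Zelor Coast − 13h = 06:00 UTC.
1 November 2021 is a Monday, so Fridays fall on 5, 12, 19, 26; the last is November 26.
1 February 2022 is a Tuesday, so the first Monday is February 7.
At the standard offset (UTC−06:00), 06:00 UTC − 6h = 00:00 Pelir standard time.
The standard-time date in Pelir, November 30, 2021, lies within the daylight-saving period (26 November 2021 – 7 February 2022), so Pelir is on daylight time, UTC−05:00.
06:00 UTC − 5h = 01:00 Pelir.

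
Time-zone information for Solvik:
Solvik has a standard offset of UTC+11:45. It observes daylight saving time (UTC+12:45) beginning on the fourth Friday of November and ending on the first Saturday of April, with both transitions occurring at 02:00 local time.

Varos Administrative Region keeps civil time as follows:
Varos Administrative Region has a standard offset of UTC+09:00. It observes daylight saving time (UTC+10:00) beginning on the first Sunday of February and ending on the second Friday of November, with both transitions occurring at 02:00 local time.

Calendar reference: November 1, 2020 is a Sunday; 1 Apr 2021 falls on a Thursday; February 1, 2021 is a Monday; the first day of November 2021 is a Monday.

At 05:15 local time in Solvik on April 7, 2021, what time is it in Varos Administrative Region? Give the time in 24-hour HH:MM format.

1 November 2020 is a Sunday, so the first Friday is November 6 and the fourth is November 27.
1 April 2021 is a Thursday, so the first Saturday is April 3.
April 7, 2021 does not fall between 27 November 2020 and 3 April 2021, so daylight saving is not in effect and Solvik is at UTC+11:45.
05:15 Solvik − 11h45m = 17:30 UTC (rolling into the previous day, 6 April 2021).
1 February 2021 is a Monday, so the first Sunday is February 7.
1 November 2021 is a Monday, so the first Friday is November 5 and the second is November 12.
At the standard offset (UTC+09:00), 17:30 UTC + 9h = 02:30 Varos Administrative Region standard time (rolling into the next day, 7 April 2021).
The standard-time date in Varos Administrative Region, April 7, 2021, lies within the daylight-saving period (7 February – 12 November), so Varos Administrative Region is on daylight time, UTC+10:00.
17:30 UTC + 10h = 03:30 Varos Administrative Region (rolling into the next day, 7 April 2021).

03:30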